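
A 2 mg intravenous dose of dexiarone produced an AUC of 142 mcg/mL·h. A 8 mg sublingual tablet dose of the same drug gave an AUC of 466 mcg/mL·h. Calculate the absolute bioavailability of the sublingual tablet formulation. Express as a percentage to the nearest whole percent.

F = 82%

F = (AUC_ev / D_ev) / (AUC_iv / D_iv)
  = (466/8) / (142/2)
  = 58.25 / 71 = 0.8204
  = 82.04%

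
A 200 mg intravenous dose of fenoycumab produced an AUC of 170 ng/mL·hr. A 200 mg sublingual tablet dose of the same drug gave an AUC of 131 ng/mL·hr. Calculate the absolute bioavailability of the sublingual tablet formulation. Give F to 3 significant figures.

F = (AUC_ev / D_ev) / (AUC_iv / D_iv)
  = (131/200) / (170/200)
  = 0.655 / 0.85 = 0.7706

F = 0.771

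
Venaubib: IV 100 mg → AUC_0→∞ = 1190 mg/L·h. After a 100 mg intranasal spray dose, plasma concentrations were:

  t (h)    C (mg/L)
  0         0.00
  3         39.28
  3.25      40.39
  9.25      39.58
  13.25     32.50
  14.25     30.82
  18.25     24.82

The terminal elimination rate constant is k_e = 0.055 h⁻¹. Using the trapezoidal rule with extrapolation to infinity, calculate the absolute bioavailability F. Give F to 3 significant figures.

F = 0.880

Trapezoidal AUC_0→18.25 (intranasal spray):
  [0→3]: (0.00+39.28)/2 × 3 = 58.92
  [3→3.25]: (39.28+40.39)/2 × 0.25 = 9.95875
  [3.25→9.25]: (40.39+39.58)/2 × 6 = 239.91
  [9.25→13.25]: (39.58+32.50)/2 × 4 = 144.16
  [13.25→14.25]: (32.50+30.82)/2 × 1 = 31.66
  [14.25→18.25]: (30.82+24.82)/2 × 4 = 111.28
  Sum = 595.88875 mg/L·h
Tail: C_last/k_e = 24.82/0.055 = 451.273
AUC_0→∞ (intranasal spray) = 595.88875 + 451.273 = 1047.16175 mg/L·h
F = (AUC_ev/D_ev)/(AUC_iv/D_iv) = (1047.16175/100)/(1190/100) = 10.4716/11.9 = 0.8800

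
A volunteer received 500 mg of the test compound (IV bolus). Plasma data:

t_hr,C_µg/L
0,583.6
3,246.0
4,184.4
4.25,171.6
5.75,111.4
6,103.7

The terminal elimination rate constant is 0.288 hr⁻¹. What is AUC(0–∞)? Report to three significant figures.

AUC = 2100 µg/L·hr

Trapezoidal AUC_0→6:
  [0→3]: (583.6+246.0)/2 × 3 = 1244.4
  [3→4]: (246.0+184.4)/2 × 1 = 215.2
  [4→4.25]: (184.4+171.6)/2 × 0.25 = 44.5
  [4.25→5.75]: (171.6+111.4)/2 × 1.5 = 212.25
  [5.75→6]: (111.4+103.7)/2 × 0.25 = 26.8875
  Sum = 1743.2375 µg/L·hr
Extrapolated tail: C_last / k_e = 103.7 / 0.288 = 360.069
AUC_0→∞ = 1743.2375 + 360.069 = 2103.3065 µg/L·hr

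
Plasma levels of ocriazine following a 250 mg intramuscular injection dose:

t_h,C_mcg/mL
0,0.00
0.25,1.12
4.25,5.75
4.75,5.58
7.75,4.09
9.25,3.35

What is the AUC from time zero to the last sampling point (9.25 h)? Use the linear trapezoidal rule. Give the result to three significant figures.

AUC = 36.8 mcg/mL·h

Trapezoidal AUC_0→9.25:
  [0→0.25]: (0.00+1.12)/2 × 0.25 = 0.14
  [0.25→4.25]: (1.12+5.75)/2 × 4 = 13.74
  [4.25→4.75]: (5.75+5.58)/2 × 0.5 = 2.8325
  [4.75→7.75]: (5.58+4.09)/2 × 3 = 14.505
  [7.75→9.25]: (4.09+3.35)/2 × 1.5 = 5.58
  Sum = 36.7975 mcg/mL·h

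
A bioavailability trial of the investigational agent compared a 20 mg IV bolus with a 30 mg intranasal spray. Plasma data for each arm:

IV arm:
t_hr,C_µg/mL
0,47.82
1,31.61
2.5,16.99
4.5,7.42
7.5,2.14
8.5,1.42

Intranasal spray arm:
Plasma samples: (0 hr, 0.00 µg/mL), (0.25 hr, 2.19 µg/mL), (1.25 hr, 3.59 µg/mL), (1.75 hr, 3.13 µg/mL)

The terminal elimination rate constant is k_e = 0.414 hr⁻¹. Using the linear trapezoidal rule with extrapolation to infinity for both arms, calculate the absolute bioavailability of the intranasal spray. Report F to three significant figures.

F = 0.0688

Trapezoidal AUC_0→8.5 (IV):
  [0→1]: (47.82+31.61)/2 × 1 = 39.715
  [1→2.5]: (31.61+16.99)/2 × 1.5 = 36.45
  [2.5→4.5]: (16.99+7.42)/2 × 2 = 24.41
  [4.5→7.5]: (7.42+2.14)/2 × 3 = 14.34
  [7.5→8.5]: (2.14+1.42)/2 × 1 = 1.78
  Sum = 116.695 µg/mL·hr
IV tail: 1.42/0.414 = 3.430; AUC_iv,0→∞ = 116.695 + 3.430 = 120.125 µg/mL·hr
Trapezoidal AUC_0→1.75 (intranasal spray):
  [0→0.25]: (0.00+2.19)/2 × 0.25 = 0.27375
  [0.25→1.25]: (2.19+3.59)/2 × 1 = 2.89
  [1.25→1.75]: (3.59+3.13)/2 × 0.5 = 1.68
  Sum = 4.84375 µg/mL·hr
intranasal spray tail: 3.13/0.414 = 7.560; AUC_ev,0→∞ = 4.84375 + 7.560 = 12.40375 µg/mL·hr
F = (AUC_ev/D_ev)/(AUC_iv/D_iv) = (12.40375/30)/(120.125/20) = 0.413458/6.00625 = 0.0688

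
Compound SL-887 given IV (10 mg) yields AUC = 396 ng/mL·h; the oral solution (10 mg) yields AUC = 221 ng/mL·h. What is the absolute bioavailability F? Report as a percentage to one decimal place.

F = (AUC_ev / D_ev) / (AUC_iv / D_iv)
  = (221/10) / (396/10)
  = 22.1 / 39.6 = 0.5581
  = 55.81%

F = 55.8%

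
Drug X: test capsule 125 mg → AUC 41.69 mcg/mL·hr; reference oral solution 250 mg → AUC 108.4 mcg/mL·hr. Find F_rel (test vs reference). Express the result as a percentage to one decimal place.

F_rel = (AUC_test/D_test) / (AUC_ref/D_ref)
      = (41.69/125) / (108.4/250)
      = 0.33352 / 0.4336 = 0.7692 = 76.92%

F_rel = 76.9%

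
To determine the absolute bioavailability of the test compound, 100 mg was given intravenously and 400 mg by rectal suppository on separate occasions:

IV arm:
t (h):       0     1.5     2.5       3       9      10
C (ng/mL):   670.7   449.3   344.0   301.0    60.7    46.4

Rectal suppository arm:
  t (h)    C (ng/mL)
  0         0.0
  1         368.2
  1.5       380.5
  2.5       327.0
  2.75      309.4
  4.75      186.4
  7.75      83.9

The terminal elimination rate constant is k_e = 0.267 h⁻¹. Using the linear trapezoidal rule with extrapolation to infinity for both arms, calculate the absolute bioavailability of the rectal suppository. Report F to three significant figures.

F = 0.186

Trapezoidal AUC_0→10 (IV):
  [0→1.5]: (670.7+449.3)/2 × 1.5 = 840.0
  [1.5→2.5]: (449.3+344.0)/2 × 1 = 396.65
  [2.5→3]: (344.0+301.0)/2 × 0.5 = 161.25
  [3→9]: (301.0+60.7)/2 × 6 = 1085.1
  [9→10]: (60.7+46.4)/2 × 1 = 53.55
  Sum = 2536.55 ng/mL·h
IV tail: 46.4/0.267 = 173.783; AUC_iv,0→∞ = 2536.55 + 173.783 = 2710.333 ng/mL·h
Trapezoidal AUC_0→7.75 (rectal suppository):
  [0→1]: (0.0+368.2)/2 × 1 = 184.1
  [1→1.5]: (368.2+380.5)/2 × 0.5 = 187.175
  [1.5→2.5]: (380.5+327.0)/2 × 1 = 353.75
  [2.5→2.75]: (327.0+309.4)/2 × 0.25 = 79.55
  [2.75→4.75]: (309.4+186.4)/2 × 2 = 495.8
  [4.75→7.75]: (186.4+83.9)/2 × 3 = 405.45
  Sum = 1705.825 ng/mL·h
rectal suppository tail: 83.9/0.267 = 314.232; AUC_ev,0→∞ = 1705.825 + 314.232 = 2020.057 ng/mL·h
F = (AUC_ev/D_ev)/(AUC_iv/D_iv) = (2020.057/400)/(2710.333/100) = 5.0501425/27.10333 = 0.1863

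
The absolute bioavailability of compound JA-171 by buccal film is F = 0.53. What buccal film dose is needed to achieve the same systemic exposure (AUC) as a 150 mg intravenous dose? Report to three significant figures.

D_buccal = 283 mg

For equal systemic exposure: F × D_ev = D_iv
D_ev = D_iv / F = 150 / 0.53 = 283.019 mg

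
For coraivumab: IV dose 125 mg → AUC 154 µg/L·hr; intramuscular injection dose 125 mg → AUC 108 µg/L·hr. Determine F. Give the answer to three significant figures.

F = (AUC_ev / D_ev) / (AUC_iv / D_iv)
  = (108/125) / (154/125)
  = 0.864 / 1.232 = 0.7013

F = 0.701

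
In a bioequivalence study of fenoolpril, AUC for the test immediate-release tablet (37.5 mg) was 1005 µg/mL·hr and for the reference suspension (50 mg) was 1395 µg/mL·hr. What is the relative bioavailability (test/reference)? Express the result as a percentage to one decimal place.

F_rel = (AUC_test/D_test) / (AUC_ref/D_ref)
      = (1005/37.5) / (1395/50)
      = 26.8 / 27.9 = 0.9606 = 96.06%

F_rel = 96.1%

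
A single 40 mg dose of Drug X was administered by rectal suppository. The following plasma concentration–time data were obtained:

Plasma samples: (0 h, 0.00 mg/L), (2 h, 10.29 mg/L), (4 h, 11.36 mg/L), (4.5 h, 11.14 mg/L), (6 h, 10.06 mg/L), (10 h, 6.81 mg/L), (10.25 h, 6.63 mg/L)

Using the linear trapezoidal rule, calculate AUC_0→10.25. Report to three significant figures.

Trapezoidal AUC_0→10.25:
  [0→2]: (0.00+10.29)/2 × 2 = 10.29
  [2→4]: (10.29+11.36)/2 × 2 = 21.65
  [4→4.5]: (11.36+11.14)/2 × 0.5 = 5.625
  [4.5→6]: (11.14+10.06)/2 × 1.5 = 15.9
  [6→10]: (10.06+6.81)/2 × 4 = 33.74
  [10→10.25]: (6.81+6.63)/2 × 0.25 = 1.68
  Sum = 88.885 mg/L·h

AUC = 88.9 mg/L·h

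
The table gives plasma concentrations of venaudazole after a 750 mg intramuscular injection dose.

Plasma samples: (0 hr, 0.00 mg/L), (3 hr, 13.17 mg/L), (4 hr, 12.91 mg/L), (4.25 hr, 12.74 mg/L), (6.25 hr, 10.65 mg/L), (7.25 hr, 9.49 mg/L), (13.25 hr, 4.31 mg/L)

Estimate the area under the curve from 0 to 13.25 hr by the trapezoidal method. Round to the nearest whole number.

Trapezoidal AUC_0→13.25:
  [0→3]: (0.00+13.17)/2 × 3 = 19.755
  [3→4]: (13.17+12.91)/2 × 1 = 13.04
  [4→4.25]: (12.91+12.74)/2 × 0.25 = 3.20625
  [4.25→6.25]: (12.74+10.65)/2 × 2 = 23.39
  [6.25→7.25]: (10.65+9.49)/2 × 1 = 10.07
  [7.25→13.25]: (9.49+4.31)/2 × 6 = 41.4
  Sum = 110.86125 mg/L·hr

AUC = 111 mg/L·hr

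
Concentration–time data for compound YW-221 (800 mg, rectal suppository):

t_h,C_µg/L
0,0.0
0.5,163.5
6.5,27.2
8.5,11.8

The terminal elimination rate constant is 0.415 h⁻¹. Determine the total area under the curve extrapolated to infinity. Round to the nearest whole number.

AUC = 680 µg/L·h

Trapezoidal AUC_0→8.5:
  [0→0.5]: (0.0+163.5)/2 × 0.5 = 40.875
  [0.5→6.5]: (163.5+27.2)/2 × 6 = 572.1
  [6.5→8.5]: (27.2+11.8)/2 × 2 = 39.0
  Sum = 651.975 µg/L·h
Extrapolated tail: C_last / k_e = 11.8 / 0.415 = 28.434
AUC_0→∞ = 651.975 + 28.434 = 680.409 µg/L·h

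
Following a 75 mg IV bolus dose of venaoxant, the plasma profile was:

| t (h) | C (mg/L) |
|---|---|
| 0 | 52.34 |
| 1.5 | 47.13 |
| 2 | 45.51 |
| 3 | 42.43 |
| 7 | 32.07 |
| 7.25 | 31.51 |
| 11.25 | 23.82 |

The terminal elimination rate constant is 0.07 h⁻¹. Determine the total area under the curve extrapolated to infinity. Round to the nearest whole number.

Trapezoidal AUC_0→11.25:
  [0→1.5]: (52.34+47.13)/2 × 1.5 = 74.6025
  [1.5→2]: (47.13+45.51)/2 × 0.5 = 23.16
  [2→3]: (45.51+42.43)/2 × 1 = 43.97
  [3→7]: (42.43+32.07)/2 × 4 = 149.0
  [7→7.25]: (32.07+31.51)/2 × 0.25 = 7.9475
  [7.25→11.25]: (31.51+23.82)/2 × 4 = 110.66
  Sum = 409.34 mg/L·h
Extrapolated tail: C_last / k_e = 23.82 / 0.07 = 340.286
AUC_0→∞ = 409.34 + 340.286 = 749.626 mg/L·h

AUC = 750 mg/L·h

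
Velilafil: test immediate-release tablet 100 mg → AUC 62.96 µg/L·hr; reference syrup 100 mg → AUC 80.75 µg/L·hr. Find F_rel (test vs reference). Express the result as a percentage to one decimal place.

F_rel = (AUC_test/D_test) / (AUC_ref/D_ref)
      = (62.96/100) / (80.75/100)
      = 0.6296 / 0.8075 = 0.7797 = 77.97%

F_rel = 78.0%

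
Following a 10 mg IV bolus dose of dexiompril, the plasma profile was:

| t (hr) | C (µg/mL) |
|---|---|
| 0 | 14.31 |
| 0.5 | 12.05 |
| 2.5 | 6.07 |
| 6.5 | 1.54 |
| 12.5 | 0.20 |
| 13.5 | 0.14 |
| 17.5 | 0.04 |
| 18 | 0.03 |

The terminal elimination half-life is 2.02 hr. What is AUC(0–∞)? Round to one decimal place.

Trapezoidal AUC_0→18:
  [0→0.5]: (14.31+12.05)/2 × 0.5 = 6.59
  [0.5→2.5]: (12.05+6.07)/2 × 2 = 18.12
  [2.5→6.5]: (6.07+1.54)/2 × 4 = 15.22
  [6.5→12.5]: (1.54+0.20)/2 × 6 = 5.22
  [12.5→13.5]: (0.20+0.14)/2 × 1 = 0.17
  [13.5→17.5]: (0.14+0.04)/2 × 4 = 0.36
  [17.5→18]: (0.04+0.03)/2 × 0.5 = 0.0175
  Sum = 45.6975 µg/mL·hr
k_e = ln2 / t½ = 0.693147 / 2.02 = 0.3431 hr^-1
Extrapolated tail: C_last / k_e = 0.03 / 0.3431 = 0.087
AUC_0→∞ = 45.6975 + 0.087 = 45.7845 µg/mL·hr

AUC = 45.8 µg/mL·hr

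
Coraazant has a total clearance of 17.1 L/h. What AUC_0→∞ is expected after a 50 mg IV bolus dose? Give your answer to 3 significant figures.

AUC = 2.92 mg/L·h

AUC_0→∞ = Dose_iv / CL
        = 50 / 17.1 = 2.92398 mg/L·h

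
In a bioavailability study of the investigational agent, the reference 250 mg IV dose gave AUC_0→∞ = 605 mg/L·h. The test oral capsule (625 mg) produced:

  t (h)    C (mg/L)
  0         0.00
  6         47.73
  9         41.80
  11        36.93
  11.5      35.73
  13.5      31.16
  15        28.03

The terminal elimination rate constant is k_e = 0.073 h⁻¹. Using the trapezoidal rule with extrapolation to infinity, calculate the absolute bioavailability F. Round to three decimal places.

Trapezoidal AUC_0→15 (oral capsule):
  [0→6]: (0.00+47.73)/2 × 6 = 143.19
  [6→9]: (47.73+41.80)/2 × 3 = 134.295
  [9→11]: (41.80+36.93)/2 × 2 = 78.73
  [11→11.5]: (36.93+35.73)/2 × 0.5 = 18.165
  [11.5→13.5]: (35.73+31.16)/2 × 2 = 66.89
  [13.5→15]: (31.16+28.03)/2 × 1.5 = 44.3925
  Sum = 485.6625 mg/L·h
Tail: C_last/k_e = 28.03/0.073 = 383.973
AUC_0→∞ (oral capsule) = 485.6625 + 383.973 = 869.6355 mg/L·h
F = (AUC_ev/D_ev)/(AUC_iv/D_iv) = (869.6355/625)/(605/250) = 1.3914168/2.42 = 0.5750

F = 0.575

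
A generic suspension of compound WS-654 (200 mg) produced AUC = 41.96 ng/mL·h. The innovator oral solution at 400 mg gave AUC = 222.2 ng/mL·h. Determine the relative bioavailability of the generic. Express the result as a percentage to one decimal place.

F_rel = (AUC_test/D_test) / (AUC_ref/D_ref)
      = (41.96/200) / (222.2/400)
      = 0.2098 / 0.5555 = 0.3777 = 37.77%

F_rel = 37.8%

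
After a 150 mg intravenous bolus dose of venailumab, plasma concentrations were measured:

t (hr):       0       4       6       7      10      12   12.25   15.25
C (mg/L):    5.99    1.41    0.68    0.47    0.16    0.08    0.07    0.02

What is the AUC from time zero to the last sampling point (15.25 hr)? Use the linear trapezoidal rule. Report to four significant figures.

AUC = 18.80 mg/L·hr

Trapezoidal AUC_0→15.25:
  [0→4]: (5.99+1.41)/2 × 4 = 14.8
  [4→6]: (1.41+0.68)/2 × 2 = 2.09
  [6→7]: (0.68+0.47)/2 × 1 = 0.575
  [7→10]: (0.47+0.16)/2 × 3 = 0.945
  [10→12]: (0.16+0.08)/2 × 2 = 0.24
  [12→12.25]: (0.08+0.07)/2 × 0.25 = 0.01875
  [12.25→15.25]: (0.07+0.02)/2 × 3 = 0.135
  Sum = 18.80375 mg/L·hr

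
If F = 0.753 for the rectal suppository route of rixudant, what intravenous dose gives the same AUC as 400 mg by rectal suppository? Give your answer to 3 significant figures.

D_iv = 301 mg

Systemic exposure from an extravascular dose = F × D_ev, so the equivalent IV dose is F × D_ev.
D_iv = F × D_ev = 0.753 × 400 = 301.2 mg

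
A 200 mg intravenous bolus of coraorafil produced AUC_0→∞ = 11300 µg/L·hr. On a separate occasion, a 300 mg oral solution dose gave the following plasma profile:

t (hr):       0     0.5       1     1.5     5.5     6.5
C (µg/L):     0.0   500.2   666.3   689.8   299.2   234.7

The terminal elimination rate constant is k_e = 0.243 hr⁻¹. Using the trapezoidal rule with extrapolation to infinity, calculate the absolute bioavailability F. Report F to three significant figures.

F = 0.234

Trapezoidal AUC_0→6.5 (oral solution):
  [0→0.5]: (0.0+500.2)/2 × 0.5 = 125.05
  [0.5→1]: (500.2+666.3)/2 × 0.5 = 291.625
  [1→1.5]: (666.3+689.8)/2 × 0.5 = 339.025
  [1.5→5.5]: (689.8+299.2)/2 × 4 = 1978.0
  [5.5→6.5]: (299.2+234.7)/2 × 1 = 266.95
  Sum = 3000.65 µg/L·hr
Tail: C_last/k_e = 234.7/0.243 = 965.844
AUC_0→∞ (oral solution) = 3000.65 + 965.844 = 3966.494 µg/L·hr
F = (AUC_ev/D_ev)/(AUC_iv/D_iv) = (3966.494/300)/(11300/200) = 13.2216/56.5 = 0.2340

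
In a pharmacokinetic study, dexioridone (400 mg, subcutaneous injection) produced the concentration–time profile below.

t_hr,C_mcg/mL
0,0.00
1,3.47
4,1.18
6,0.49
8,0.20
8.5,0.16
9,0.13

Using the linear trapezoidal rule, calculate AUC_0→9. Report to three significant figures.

AUC = 11.2 mcg/mL·hr

Trapezoidal AUC_0→9:
  [0→1]: (0.00+3.47)/2 × 1 = 1.735
  [1→4]: (3.47+1.18)/2 × 3 = 6.975
  [4→6]: (1.18+0.49)/2 × 2 = 1.67
  [6→8]: (0.49+0.20)/2 × 2 = 0.69
  [8→8.5]: (0.20+0.16)/2 × 0.5 = 0.09
  [8.5→9]: (0.16+0.13)/2 × 0.5 = 0.0725
  Sum = 11.2325 mcg/mL·hr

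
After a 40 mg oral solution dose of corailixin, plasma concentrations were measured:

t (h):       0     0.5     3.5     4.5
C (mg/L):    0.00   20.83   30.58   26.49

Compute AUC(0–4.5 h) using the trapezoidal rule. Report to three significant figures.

Trapezoidal AUC_0→4.5:
  [0→0.5]: (0.00+20.83)/2 × 0.5 = 5.2075
  [0.5→3.5]: (20.83+30.58)/2 × 3 = 77.115
  [3.5→4.5]: (30.58+26.49)/2 × 1 = 28.535
  Sum = 110.8575 mg/L·h

AUC = 111 mg/L·h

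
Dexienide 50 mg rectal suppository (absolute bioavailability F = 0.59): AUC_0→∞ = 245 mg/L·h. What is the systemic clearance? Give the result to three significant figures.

CL = 0.120 L/h

CL = F × Dose / AUC_0→∞
   = 0.59 × 50 / 245 = 0.120408 L/h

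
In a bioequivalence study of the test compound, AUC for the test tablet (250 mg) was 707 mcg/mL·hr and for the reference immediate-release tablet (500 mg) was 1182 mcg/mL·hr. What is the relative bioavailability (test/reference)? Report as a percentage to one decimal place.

F_rel = 119.6%

F_rel = (AUC_test/D_test) / (AUC_ref/D_ref)
      = (707/250) / (1182/500)
      = 2.828 / 2.364 = 1.1963 = 119.63%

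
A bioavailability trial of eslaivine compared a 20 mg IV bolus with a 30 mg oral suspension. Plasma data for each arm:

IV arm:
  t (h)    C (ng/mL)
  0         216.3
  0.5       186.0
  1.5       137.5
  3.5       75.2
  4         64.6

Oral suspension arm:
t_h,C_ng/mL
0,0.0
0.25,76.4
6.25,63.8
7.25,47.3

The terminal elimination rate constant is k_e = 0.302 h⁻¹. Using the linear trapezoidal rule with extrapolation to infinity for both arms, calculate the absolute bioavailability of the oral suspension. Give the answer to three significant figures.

Trapezoidal AUC_0→4 (IV):
  [0→0.5]: (216.3+186.0)/2 × 0.5 = 100.575
  [0.5→1.5]: (186.0+137.5)/2 × 1 = 161.75
  [1.5→3.5]: (137.5+75.2)/2 × 2 = 212.7
  [3.5→4]: (75.2+64.6)/2 × 0.5 = 34.95
  Sum = 509.975 ng/mL·h
IV tail: 64.6/0.302 = 213.907; AUC_iv,0→∞ = 509.975 + 213.907 = 723.882 ng/mL·h
Trapezoidal AUC_0→7.25 (oral suspension):
  [0→0.25]: (0.0+76.4)/2 × 0.25 = 9.55
  [0.25→6.25]: (76.4+63.8)/2 × 6 = 420.6
  [6.25→7.25]: (63.8+47.3)/2 × 1 = 55.55
  Sum = 485.7 ng/mL·h
oral suspension tail: 47.3/0.302 = 156.623; AUC_ev,0→∞ = 485.7 + 156.623 = 642.323 ng/mL·h
F = (AUC_ev/D_ev)/(AUC_iv/D_iv) = (642.323/30)/(723.882/20) = 21.4108/36.1941 = 0.5916

F = 0.592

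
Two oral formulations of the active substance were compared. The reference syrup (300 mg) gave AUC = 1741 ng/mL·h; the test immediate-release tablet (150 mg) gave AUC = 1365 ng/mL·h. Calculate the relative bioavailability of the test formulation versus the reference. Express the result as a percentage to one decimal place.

F_rel = 156.8%

F_rel = (AUC_test/D_test) / (AUC_ref/D_ref)
      = (1365/150) / (1741/300)
      = 9.1 / 5.80333 = 1.5681 = 156.81%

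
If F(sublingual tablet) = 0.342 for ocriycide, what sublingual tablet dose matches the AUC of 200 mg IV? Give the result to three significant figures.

For equal systemic exposure: F × D_ev = D_iv
D_ev = D_iv / F = 200 / 0.342 = 584.795 mg

D_sublingual = 585 mg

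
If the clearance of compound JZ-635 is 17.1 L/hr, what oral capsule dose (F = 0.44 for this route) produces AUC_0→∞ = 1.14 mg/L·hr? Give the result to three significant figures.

Dose = CL × AUC_0→∞ / F
     = 17.1 × 1.14 / 0.44 = 44.3045 mg

Dose = 44.3 mg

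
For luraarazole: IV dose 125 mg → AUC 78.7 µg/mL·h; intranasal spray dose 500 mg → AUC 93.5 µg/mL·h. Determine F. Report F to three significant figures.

F = 0.297

F = (AUC_ev / D_ev) / (AUC_iv / D_iv)
  = (93.5/500) / (78.7/125)
  = 0.187 / 0.6296 = 0.2970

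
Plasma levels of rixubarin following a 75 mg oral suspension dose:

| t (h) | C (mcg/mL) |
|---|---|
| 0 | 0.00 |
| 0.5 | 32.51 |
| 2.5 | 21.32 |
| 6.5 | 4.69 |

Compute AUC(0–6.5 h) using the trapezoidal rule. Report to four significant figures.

AUC = 114.0 mcg/mL·h

Trapezoidal AUC_0→6.5:
  [0→0.5]: (0.00+32.51)/2 × 0.5 = 8.1275
  [0.5→2.5]: (32.51+21.32)/2 × 2 = 53.83
  [2.5→6.5]: (21.32+4.69)/2 × 4 = 52.02
  Sum = 113.9775 mcg/mL·h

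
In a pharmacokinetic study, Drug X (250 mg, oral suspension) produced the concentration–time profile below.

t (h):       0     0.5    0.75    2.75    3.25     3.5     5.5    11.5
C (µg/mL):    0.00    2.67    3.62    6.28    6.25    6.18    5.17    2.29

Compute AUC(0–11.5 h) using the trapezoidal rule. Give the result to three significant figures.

Trapezoidal AUC_0→11.5:
  [0→0.5]: (0.00+2.67)/2 × 0.5 = 0.6675
  [0.5→0.75]: (2.67+3.62)/2 × 0.25 = 0.78625
  [0.75→2.75]: (3.62+6.28)/2 × 2 = 9.9
  [2.75→3.25]: (6.28+6.25)/2 × 0.5 = 3.1325
  [3.25→3.5]: (6.25+6.18)/2 × 0.25 = 1.55375
  [3.5→5.5]: (6.18+5.17)/2 × 2 = 11.35
  [5.5→11.5]: (5.17+2.29)/2 × 6 = 22.38
  Sum = 49.77 µg/mL·h

AUC = 49.8 µg/mL·h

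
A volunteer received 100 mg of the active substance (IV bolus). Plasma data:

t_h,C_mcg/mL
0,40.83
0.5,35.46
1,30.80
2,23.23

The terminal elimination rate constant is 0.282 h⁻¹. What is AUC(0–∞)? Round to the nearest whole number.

AUC = 145 mcg/mL·h

Trapezoidal AUC_0→2:
  [0→0.5]: (40.83+35.46)/2 × 0.5 = 19.0725
  [0.5→1]: (35.46+30.80)/2 × 0.5 = 16.565
  [1→2]: (30.80+23.23)/2 × 1 = 27.015
  Sum = 62.6525 mcg/mL·h
Extrapolated tail: C_last / k_e = 23.23 / 0.282 = 82.376
AUC_0→∞ = 62.6525 + 82.376 = 145.0285 mcg/mL·h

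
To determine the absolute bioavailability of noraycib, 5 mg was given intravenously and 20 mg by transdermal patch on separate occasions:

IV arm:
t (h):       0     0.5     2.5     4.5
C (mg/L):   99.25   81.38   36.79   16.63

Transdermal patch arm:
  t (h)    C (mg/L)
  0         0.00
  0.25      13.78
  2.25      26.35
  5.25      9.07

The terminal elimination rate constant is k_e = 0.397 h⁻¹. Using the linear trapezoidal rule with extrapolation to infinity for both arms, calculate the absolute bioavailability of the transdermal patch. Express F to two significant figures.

F = 0.11

Trapezoidal AUC_0→4.5 (IV):
  [0→0.5]: (99.25+81.38)/2 × 0.5 = 45.1575
  [0.5→2.5]: (81.38+36.79)/2 × 2 = 118.17
  [2.5→4.5]: (36.79+16.63)/2 × 2 = 53.42
  Sum = 216.7475 mg/L·h
IV tail: 16.63/0.397 = 41.889; AUC_iv,0→∞ = 216.7475 + 41.889 = 258.6365 mg/L·h
Trapezoidal AUC_0→5.25 (transdermal patch):
  [0→0.25]: (0.00+13.78)/2 × 0.25 = 1.7225
  [0.25→2.25]: (13.78+26.35)/2 × 2 = 40.13
  [2.25→5.25]: (26.35+9.07)/2 × 3 = 53.13
  Sum = 94.9825 mg/L·h
transdermal patch tail: 9.07/0.397 = 22.846; AUC_ev,0→∞ = 94.9825 + 22.846 = 117.8285 mg/L·h
F = (AUC_ev/D_ev)/(AUC_iv/D_iv) = (117.8285/20)/(258.6365/5) = 5.891425/51.7273 = 0.1139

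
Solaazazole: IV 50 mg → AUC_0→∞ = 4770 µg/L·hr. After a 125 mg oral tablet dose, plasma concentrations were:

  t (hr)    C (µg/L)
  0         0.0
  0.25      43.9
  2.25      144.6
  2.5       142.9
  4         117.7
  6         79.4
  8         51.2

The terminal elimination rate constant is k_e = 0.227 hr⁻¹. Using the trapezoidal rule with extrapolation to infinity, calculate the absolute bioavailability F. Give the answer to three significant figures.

F = 0.0821

Trapezoidal AUC_0→8 (oral tablet):
  [0→0.25]: (0.0+43.9)/2 × 0.25 = 5.4875
  [0.25→2.25]: (43.9+144.6)/2 × 2 = 188.5
  [2.25→2.5]: (144.6+142.9)/2 × 0.25 = 35.9375
  [2.5→4]: (142.9+117.7)/2 × 1.5 = 195.45
  [4→6]: (117.7+79.4)/2 × 2 = 197.1
  [6→8]: (79.4+51.2)/2 × 2 = 130.6
  Sum = 753.075 µg/L·hr
Tail: C_last/k_e = 51.2/0.227 = 225.551
AUC_0→∞ (oral tablet) = 753.075 + 225.551 = 978.626 µg/L·hr
F = (AUC_ev/D_ev)/(AUC_iv/D_iv) = (978.626/125)/(4770/50) = 7.829008/95.4 = 0.0821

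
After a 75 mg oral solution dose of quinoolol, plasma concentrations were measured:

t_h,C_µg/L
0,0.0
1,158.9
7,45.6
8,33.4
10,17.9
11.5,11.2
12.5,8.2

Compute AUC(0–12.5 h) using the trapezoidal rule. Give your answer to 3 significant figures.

AUC = 815 µg/L·h

Trapezoidal AUC_0→12.5:
  [0→1]: (0.0+158.9)/2 × 1 = 79.45
  [1→7]: (158.9+45.6)/2 × 6 = 613.5
  [7→8]: (45.6+33.4)/2 × 1 = 39.5
  [8→10]: (33.4+17.9)/2 × 2 = 51.3
  [10→11.5]: (17.9+11.2)/2 × 1.5 = 21.825
  [11.5→12.5]: (11.2+8.2)/2 × 1 = 9.7
  Sum = 815.275 µg/L·h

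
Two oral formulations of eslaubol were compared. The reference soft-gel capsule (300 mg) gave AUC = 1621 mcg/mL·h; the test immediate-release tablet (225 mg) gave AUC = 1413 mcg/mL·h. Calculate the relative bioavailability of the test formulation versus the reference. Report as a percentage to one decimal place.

F_rel = (AUC_test/D_test) / (AUC_ref/D_ref)
      = (1413/225) / (1621/300)
      = 6.28 / 5.40333 = 1.1622 = 116.22%

F_rel = 116.2%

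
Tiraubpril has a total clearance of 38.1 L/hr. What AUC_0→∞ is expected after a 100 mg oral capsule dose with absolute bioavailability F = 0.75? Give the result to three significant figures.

AUC_0→∞ = F × Dose / CL
        = 0.75 × 100 / 38.1 = 1.9685 mg/L·hr

AUC = 1.97 mg/L·hr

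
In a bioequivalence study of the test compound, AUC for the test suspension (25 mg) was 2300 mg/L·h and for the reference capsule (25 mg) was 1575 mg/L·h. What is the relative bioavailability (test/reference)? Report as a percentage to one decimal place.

F_rel = 146.0%

F_rel = (AUC_test/D_test) / (AUC_ref/D_ref)
      = (2300/25) / (1575/25)
      = 92 / 63 = 1.4603 = 146.03%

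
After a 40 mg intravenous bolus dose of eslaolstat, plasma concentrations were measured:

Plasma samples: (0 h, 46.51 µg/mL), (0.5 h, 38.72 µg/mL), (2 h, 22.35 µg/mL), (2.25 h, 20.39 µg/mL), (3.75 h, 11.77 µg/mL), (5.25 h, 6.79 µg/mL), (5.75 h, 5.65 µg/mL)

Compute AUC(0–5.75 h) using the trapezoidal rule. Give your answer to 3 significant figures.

AUC = 114 µg/mL·h

Trapezoidal AUC_0→5.75:
  [0→0.5]: (46.51+38.72)/2 × 0.5 = 21.3075
  [0.5→2]: (38.72+22.35)/2 × 1.5 = 45.8025
  [2→2.25]: (22.35+20.39)/2 × 0.25 = 5.3425
  [2.25→3.75]: (20.39+11.77)/2 × 1.5 = 24.12
  [3.75→5.25]: (11.77+6.79)/2 × 1.5 = 13.92
  [5.25→5.75]: (6.79+5.65)/2 × 0.5 = 3.11
  Sum = 113.6025 µg/mL·h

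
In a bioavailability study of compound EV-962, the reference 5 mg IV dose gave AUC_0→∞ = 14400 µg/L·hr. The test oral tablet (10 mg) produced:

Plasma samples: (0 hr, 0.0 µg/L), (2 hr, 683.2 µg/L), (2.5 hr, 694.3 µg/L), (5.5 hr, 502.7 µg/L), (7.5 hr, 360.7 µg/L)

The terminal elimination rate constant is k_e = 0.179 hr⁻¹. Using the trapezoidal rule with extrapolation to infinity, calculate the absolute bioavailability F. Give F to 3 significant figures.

F = 0.198

Trapezoidal AUC_0→7.5 (oral tablet):
  [0→2]: (0.0+683.2)/2 × 2 = 683.2
  [2→2.5]: (683.2+694.3)/2 × 0.5 = 344.375
  [2.5→5.5]: (694.3+502.7)/2 × 3 = 1795.5
  [5.5→7.5]: (502.7+360.7)/2 × 2 = 863.4
  Sum = 3686.475 µg/L·hr
Tail: C_last/k_e = 360.7/0.179 = 2015.084
AUC_0→∞ (oral tablet) = 3686.475 + 2015.084 = 5701.559 µg/L·hr
F = (AUC_ev/D_ev)/(AUC_iv/D_iv) = (5701.559/10)/(14400/5) = 570.1559/2880 = 0.1980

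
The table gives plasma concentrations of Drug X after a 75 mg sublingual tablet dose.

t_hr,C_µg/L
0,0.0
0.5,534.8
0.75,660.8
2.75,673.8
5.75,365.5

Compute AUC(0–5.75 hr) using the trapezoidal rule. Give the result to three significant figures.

Trapezoidal AUC_0→5.75:
  [0→0.5]: (0.0+534.8)/2 × 0.5 = 133.7
  [0.5→0.75]: (534.8+660.8)/2 × 0.25 = 149.45
  [0.75→2.75]: (660.8+673.8)/2 × 2 = 1334.6
  [2.75→5.75]: (673.8+365.5)/2 × 3 = 1558.95
  Sum = 3176.7 µg/L·hr

AUC = 3180 µg/L·hr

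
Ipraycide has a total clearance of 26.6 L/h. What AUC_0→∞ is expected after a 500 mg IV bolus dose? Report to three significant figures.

AUC = 18.8 mg/L·h

AUC_0→∞ = Dose_iv / CL
        = 500 / 26.6 = 18.797 mg/L·h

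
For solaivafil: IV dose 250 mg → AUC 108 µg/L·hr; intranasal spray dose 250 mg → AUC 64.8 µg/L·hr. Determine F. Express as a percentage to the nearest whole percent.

F = (AUC_ev / D_ev) / (AUC_iv / D_iv)
  = (64.8/250) / (108/250)
  = 0.2592 / 0.432 = 0.6000
  = 60.00%

F = 60%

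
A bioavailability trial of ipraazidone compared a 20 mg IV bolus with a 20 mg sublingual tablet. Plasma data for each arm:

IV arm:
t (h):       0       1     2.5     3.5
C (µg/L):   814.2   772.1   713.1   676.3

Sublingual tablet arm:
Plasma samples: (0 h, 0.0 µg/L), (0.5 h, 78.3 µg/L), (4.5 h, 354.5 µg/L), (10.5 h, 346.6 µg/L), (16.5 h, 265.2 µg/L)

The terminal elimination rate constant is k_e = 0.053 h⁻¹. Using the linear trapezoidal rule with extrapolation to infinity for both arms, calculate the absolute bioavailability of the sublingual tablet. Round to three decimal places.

Trapezoidal AUC_0→3.5 (IV):
  [0→1]: (814.2+772.1)/2 × 1 = 793.15
  [1→2.5]: (772.1+713.1)/2 × 1.5 = 1113.9
  [2.5→3.5]: (713.1+676.3)/2 × 1 = 694.7
  Sum = 2601.75 µg/L·h
IV tail: 676.3/0.053 = 12760.377; AUC_iv,0→∞ = 2601.75 + 12760.377 = 15362.127 µg/L·h
Trapezoidal AUC_0→16.5 (sublingual tablet):
  [0→0.5]: (0.0+78.3)/2 × 0.5 = 19.575
  [0.5→4.5]: (78.3+354.5)/2 × 4 = 865.6
  [4.5→10.5]: (354.5+346.6)/2 × 6 = 2103.3
  [10.5→16.5]: (346.6+265.2)/2 × 6 = 1835.4
  Sum = 4823.875 µg/L·h
sublingual tablet tail: 265.2/0.053 = 5003.774; AUC_ev,0→∞ = 4823.875 + 5003.774 = 9827.649 µg/L·h
F = (AUC_ev/D_ev)/(AUC_iv/D_iv) = (9827.649/20)/(15362.127/20) = 491.38245/768.10635 = 0.6397

F = 0.640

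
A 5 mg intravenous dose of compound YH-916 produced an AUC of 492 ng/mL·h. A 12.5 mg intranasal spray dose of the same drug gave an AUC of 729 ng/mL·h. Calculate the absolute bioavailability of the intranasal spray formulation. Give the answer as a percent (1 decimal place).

F = (AUC_ev / D_ev) / (AUC_iv / D_iv)
  = (729/12.5) / (492/5)
  = 58.32 / 98.4 = 0.5927
  = 59.27%

F = 59.3%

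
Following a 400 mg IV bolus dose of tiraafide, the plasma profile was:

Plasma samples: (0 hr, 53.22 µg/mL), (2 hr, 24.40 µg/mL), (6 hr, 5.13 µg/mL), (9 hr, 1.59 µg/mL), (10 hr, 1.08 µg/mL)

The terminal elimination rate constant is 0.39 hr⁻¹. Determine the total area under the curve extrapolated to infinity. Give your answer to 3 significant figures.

Trapezoidal AUC_0→10:
  [0→2]: (53.22+24.40)/2 × 2 = 77.62
  [2→6]: (24.40+5.13)/2 × 4 = 59.06
  [6→9]: (5.13+1.59)/2 × 3 = 10.08
  [9→10]: (1.59+1.08)/2 × 1 = 1.335
  Sum = 148.095 µg/mL·hr
Extrapolated tail: C_last / k_e = 1.08 / 0.39 = 2.769
AUC_0→∞ = 148.095 + 2.769 = 150.864 µg/mL·hr

AUC = 151 µg/mL·hr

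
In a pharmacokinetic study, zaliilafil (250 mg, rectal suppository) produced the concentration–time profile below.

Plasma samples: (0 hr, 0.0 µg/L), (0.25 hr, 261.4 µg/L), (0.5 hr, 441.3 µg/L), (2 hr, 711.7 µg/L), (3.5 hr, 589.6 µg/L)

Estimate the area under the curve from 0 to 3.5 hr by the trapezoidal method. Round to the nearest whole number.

AUC = 1961 µg/L·hr

Trapezoidal AUC_0→3.5:
  [0→0.25]: (0.0+261.4)/2 × 0.25 = 32.675
  [0.25→0.5]: (261.4+441.3)/2 × 0.25 = 87.8375
  [0.5→2]: (441.3+711.7)/2 × 1.5 = 864.75
  [2→3.5]: (711.7+589.6)/2 × 1.5 = 975.975
  Sum = 1961.2375 µg/L·hr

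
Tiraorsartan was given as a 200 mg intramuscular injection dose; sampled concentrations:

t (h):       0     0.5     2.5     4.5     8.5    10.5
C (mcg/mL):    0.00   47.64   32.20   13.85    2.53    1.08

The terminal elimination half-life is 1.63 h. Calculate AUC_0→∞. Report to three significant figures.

AUC = 177 mcg/mL·h

Trapezoidal AUC_0→10.5:
  [0→0.5]: (0.00+47.64)/2 × 0.5 = 11.91
  [0.5→2.5]: (47.64+32.20)/2 × 2 = 79.84
  [2.5→4.5]: (32.20+13.85)/2 × 2 = 46.05
  [4.5→8.5]: (13.85+2.53)/2 × 4 = 32.76
  [8.5→10.5]: (2.53+1.08)/2 × 2 = 3.61
  Sum = 174.17 mcg/mL·h
k_e = ln2 / t½ = 0.693147 / 1.63 = 0.4252 h^-1
Extrapolated tail: C_last / k_e = 1.08 / 0.4252 = 2.540
AUC_0→∞ = 174.17 + 2.540 = 176.71 mcg/mL·h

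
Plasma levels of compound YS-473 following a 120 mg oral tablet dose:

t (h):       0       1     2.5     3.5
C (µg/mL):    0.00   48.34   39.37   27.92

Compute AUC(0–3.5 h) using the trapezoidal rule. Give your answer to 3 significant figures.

Trapezoidal AUC_0→3.5:
  [0→1]: (0.00+48.34)/2 × 1 = 24.17
  [1→2.5]: (48.34+39.37)/2 × 1.5 = 65.7825
  [2.5→3.5]: (39.37+27.92)/2 × 1 = 33.645
  Sum = 123.5975 µg/mL·h

AUC = 124 µg/mL·h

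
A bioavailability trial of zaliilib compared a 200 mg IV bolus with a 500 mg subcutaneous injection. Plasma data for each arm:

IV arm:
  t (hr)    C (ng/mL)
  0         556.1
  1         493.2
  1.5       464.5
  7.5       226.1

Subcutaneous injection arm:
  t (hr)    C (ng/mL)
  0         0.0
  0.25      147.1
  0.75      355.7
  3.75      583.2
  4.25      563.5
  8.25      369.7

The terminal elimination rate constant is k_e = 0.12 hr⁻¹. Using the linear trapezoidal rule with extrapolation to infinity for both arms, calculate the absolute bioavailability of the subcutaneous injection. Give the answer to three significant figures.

Trapezoidal AUC_0→7.5 (IV):
  [0→1]: (556.1+493.2)/2 × 1 = 524.65
  [1→1.5]: (493.2+464.5)/2 × 0.5 = 239.425
  [1.5→7.5]: (464.5+226.1)/2 × 6 = 2071.8
  Sum = 2835.875 ng/mL·hr
IV tail: 226.1/0.12 = 1884.167; AUC_iv,0→∞ = 2835.875 + 1884.167 = 4720.042 ng/mL·hr
Trapezoidal AUC_0→8.25 (subcutaneous injection):
  [0→0.25]: (0.0+147.1)/2 × 0.25 = 18.3875
  [0.25→0.75]: (147.1+355.7)/2 × 0.5 = 125.7
  [0.75→3.75]: (355.7+583.2)/2 × 3 = 1408.35
  [3.75→4.25]: (583.2+563.5)/2 × 0.5 = 286.675
  [4.25→8.25]: (563.5+369.7)/2 × 4 = 1866.4
  Sum = 3705.5125 ng/mL·hr
subcutaneous injection tail: 369.7/0.12 = 3080.833; AUC_ev,0→∞ = 3705.5125 + 3080.833 = 6786.3455 ng/mL·hr
F = (AUC_ev/D_ev)/(AUC_iv/D_iv) = (6786.3455/500)/(4720.042/200) = 13.572691/23.60021 = 0.5751

F = 0.575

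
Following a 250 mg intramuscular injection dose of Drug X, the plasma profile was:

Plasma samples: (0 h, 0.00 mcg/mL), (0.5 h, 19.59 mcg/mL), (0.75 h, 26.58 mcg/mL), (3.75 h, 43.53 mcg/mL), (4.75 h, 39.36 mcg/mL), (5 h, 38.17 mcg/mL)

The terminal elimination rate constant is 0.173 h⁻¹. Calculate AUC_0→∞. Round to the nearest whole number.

AUC = 388 mcg/mL·h

Trapezoidal AUC_0→5:
  [0→0.5]: (0.00+19.59)/2 × 0.5 = 4.8975
  [0.5→0.75]: (19.59+26.58)/2 × 0.25 = 5.77125
  [0.75→3.75]: (26.58+43.53)/2 × 3 = 105.165
  [3.75→4.75]: (43.53+39.36)/2 × 1 = 41.445
  [4.75→5]: (39.36+38.17)/2 × 0.25 = 9.69125
  Sum = 166.97 mcg/mL·h
Extrapolated tail: C_last / k_e = 38.17 / 0.173 = 220.636
AUC_0→∞ = 166.97 + 220.636 = 387.606 mcg/mL·h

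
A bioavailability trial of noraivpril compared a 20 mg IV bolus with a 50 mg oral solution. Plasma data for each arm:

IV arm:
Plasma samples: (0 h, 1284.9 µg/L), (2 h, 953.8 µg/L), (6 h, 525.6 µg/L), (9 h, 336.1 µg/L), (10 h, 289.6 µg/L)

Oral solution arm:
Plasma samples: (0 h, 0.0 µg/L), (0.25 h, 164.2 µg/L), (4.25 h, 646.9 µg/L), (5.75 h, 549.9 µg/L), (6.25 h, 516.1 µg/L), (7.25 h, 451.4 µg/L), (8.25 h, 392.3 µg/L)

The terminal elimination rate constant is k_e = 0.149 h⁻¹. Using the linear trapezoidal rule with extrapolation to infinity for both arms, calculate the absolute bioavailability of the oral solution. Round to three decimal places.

F = 0.290

Trapezoidal AUC_0→10 (IV):
  [0→2]: (1284.9+953.8)/2 × 2 = 2238.7
  [2→6]: (953.8+525.6)/2 × 4 = 2958.8
  [6→9]: (525.6+336.1)/2 × 3 = 1292.55
  [9→10]: (336.1+289.6)/2 × 1 = 312.85
  Sum = 6802.9 µg/L·h
IV tail: 289.6/0.149 = 1943.624; AUC_iv,0→∞ = 6802.9 + 1943.624 = 8746.524 µg/L·h
Trapezoidal AUC_0→8.25 (oral solution):
  [0→0.25]: (0.0+164.2)/2 × 0.25 = 20.525
  [0.25→4.25]: (164.2+646.9)/2 × 4 = 1622.2
  [4.25→5.75]: (646.9+549.9)/2 × 1.5 = 897.6
  [5.75→6.25]: (549.9+516.1)/2 × 0.5 = 266.5
  [6.25→7.25]: (516.1+451.4)/2 × 1 = 483.75
  [7.25→8.25]: (451.4+392.3)/2 × 1 = 421.85
  Sum = 3712.425 µg/L·h
oral solution tail: 392.3/0.149 = 2632.886; AUC_ev,0→∞ = 3712.425 + 2632.886 = 6345.311 µg/L·h
F = (AUC_ev/D_ev)/(AUC_iv/D_iv) = (6345.311/50)/(8746.524/20) = 126.90622/437.3262 = 0.2902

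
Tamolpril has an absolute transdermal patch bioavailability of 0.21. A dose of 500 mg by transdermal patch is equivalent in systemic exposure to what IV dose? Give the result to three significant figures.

D_iv = 105 mg

Systemic exposure from an extravascular dose = F × D_ev, so the equivalent IV dose is F × D_ev.
D_iv = F × D_ev = 0.21 × 500 = 105 mg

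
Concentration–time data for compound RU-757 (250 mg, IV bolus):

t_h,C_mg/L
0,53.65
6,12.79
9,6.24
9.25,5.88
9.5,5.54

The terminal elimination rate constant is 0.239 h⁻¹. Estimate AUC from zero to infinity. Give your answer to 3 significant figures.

Trapezoidal AUC_0→9.5:
  [0→6]: (53.65+12.79)/2 × 6 = 199.32
  [6→9]: (12.79+6.24)/2 × 3 = 28.545
  [9→9.25]: (6.24+5.88)/2 × 0.25 = 1.515
  [9.25→9.5]: (5.88+5.54)/2 × 0.25 = 1.4275
  Sum = 230.8075 mg/L·h
Extrapolated tail: C_last / k_e = 5.54 / 0.239 = 23.180
AUC_0→∞ = 230.8075 + 23.180 = 253.9875 mg/L·h

AUC = 254 mg/L·h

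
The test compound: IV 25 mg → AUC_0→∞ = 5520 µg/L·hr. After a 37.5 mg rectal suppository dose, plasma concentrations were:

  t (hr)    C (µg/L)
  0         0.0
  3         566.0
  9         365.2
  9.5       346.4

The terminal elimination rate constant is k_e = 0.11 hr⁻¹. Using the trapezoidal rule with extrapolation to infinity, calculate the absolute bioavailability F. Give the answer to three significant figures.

F = 0.842

Trapezoidal AUC_0→9.5 (rectal suppository):
  [0→3]: (0.0+566.0)/2 × 3 = 849.0
  [3→9]: (566.0+365.2)/2 × 6 = 2793.6
  [9→9.5]: (365.2+346.4)/2 × 0.5 = 177.9
  Sum = 3820.5 µg/L·hr
Tail: C_last/k_e = 346.4/0.11 = 3149.091
AUC_0→∞ (rectal suppository) = 3820.5 + 3149.091 = 6969.591 µg/L·hr
F = (AUC_ev/D_ev)/(AUC_iv/D_iv) = (6969.591/37.5)/(5520/25) = 185.85576/220.8 = 0.8417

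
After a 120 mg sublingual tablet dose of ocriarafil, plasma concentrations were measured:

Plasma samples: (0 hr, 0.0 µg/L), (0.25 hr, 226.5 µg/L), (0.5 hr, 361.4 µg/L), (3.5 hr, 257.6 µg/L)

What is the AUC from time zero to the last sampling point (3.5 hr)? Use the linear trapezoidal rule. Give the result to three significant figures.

Trapezoidal AUC_0→3.5:
  [0→0.25]: (0.0+226.5)/2 × 0.25 = 28.3125
  [0.25→0.5]: (226.5+361.4)/2 × 0.25 = 73.4875
  [0.5→3.5]: (361.4+257.6)/2 × 3 = 928.5
  Sum = 1030.3 µg/L·hr

AUC = 1030 µg/L·hr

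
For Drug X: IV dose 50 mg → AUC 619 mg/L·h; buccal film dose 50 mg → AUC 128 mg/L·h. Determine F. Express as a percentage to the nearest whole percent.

F = (AUC_ev / D_ev) / (AUC_iv / D_iv)
  = (128/50) / (619/50)
  = 2.56 / 12.38 = 0.2068
  = 20.68%

F = 21%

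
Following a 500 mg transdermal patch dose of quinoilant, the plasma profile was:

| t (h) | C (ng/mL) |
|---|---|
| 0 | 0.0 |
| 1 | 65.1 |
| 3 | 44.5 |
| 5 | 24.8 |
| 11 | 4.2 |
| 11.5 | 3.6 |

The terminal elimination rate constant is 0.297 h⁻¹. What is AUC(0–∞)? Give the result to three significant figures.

AUC = 313 ng/mL·h

Trapezoidal AUC_0→11.5:
  [0→1]: (0.0+65.1)/2 × 1 = 32.55
  [1→3]: (65.1+44.5)/2 × 2 = 109.6
  [3→5]: (44.5+24.8)/2 × 2 = 69.3
  [5→11]: (24.8+4.2)/2 × 6 = 87.0
  [11→11.5]: (4.2+3.6)/2 × 0.5 = 1.95
  Sum = 300.4 ng/mL·h
Extrapolated tail: C_last / k_e = 3.6 / 0.297 = 12.121
AUC_0→∞ = 300.4 + 12.121 = 312.521 ng/mL·h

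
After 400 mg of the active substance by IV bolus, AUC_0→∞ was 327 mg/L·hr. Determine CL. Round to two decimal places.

CL = Dose_iv / AUC_0→∞
   = 400 / 327 = 1.22324 L/hr

CL = 1.22 L/hr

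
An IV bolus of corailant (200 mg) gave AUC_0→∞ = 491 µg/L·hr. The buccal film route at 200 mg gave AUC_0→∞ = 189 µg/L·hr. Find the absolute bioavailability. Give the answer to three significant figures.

F = (AUC_ev / D_ev) / (AUC_iv / D_iv)
  = (189/200) / (491/200)
  = 0.945 / 2.455 = 0.3849

F = 0.385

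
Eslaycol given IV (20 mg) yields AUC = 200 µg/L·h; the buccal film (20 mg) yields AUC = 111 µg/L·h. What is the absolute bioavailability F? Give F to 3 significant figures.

F = (AUC_ev / D_ev) / (AUC_iv / D_iv)
  = (111/20) / (200/20)
  = 5.55 / 10 = 0.5550

F = 0.555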